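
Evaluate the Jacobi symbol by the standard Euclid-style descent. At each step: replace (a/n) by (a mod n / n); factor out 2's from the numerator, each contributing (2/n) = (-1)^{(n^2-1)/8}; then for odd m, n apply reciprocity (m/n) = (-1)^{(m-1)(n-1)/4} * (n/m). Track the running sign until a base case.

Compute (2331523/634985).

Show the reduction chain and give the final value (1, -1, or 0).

-1

(2331523/634985) = (426568/634985)   [reduce mod 634985]
426568 = 2^3·53321; (2/634985) = +1 since 634985 mod 8 = 1, so (426568/634985) = (+1)^3·(53321/634985); sign now +1
reciprocity: (53321/634985) = +1·(634985/53321) since 53321 mod 4 = 1, 634985 mod 4 = 1; sign now +1
(634985/53321) = (48454/53321)   [reduce mod 53321]
48454 = 2^1·24227; (2/53321) = +1 since 53321 mod 8 = 1, so (48454/53321) = (+1)^1·(24227/53321); sign now +1
reciprocity: (24227/53321) = +1·(53321/24227) since 24227 mod 4 = 3, 53321 mod 4 = 1; sign now +1
(53321/24227) = (4867/24227)   [reduce mod 24227]
reciprocity: (4867/24227) = -1·(24227/4867) since 4867 mod 4 = 3, 24227 mod 4 = 3; sign now -1
(24227/4867) = (4759/4867)   [reduce mod 4867]
reciprocity: (4759/4867) = -1·(4867/4759) since 4759 mod 4 = 3, 4867 mod 4 = 3; sign now +1
(4867/4759) = (108/4759)   [reduce mod 4759]
108 = 2^2·27; (2/4759) = +1 since 4759 mod 8 = 7, so (108/4759) = (+1)^2·(27/4759); sign now +1
reciprocity: (27/4759) = -1·(4759/27) since 27 mod 4 = 3, 4759 mod 4 = 3; sign now -1
(4759/27) = (7/27)   [reduce mod 27]
reciprocity: (7/27) = -1·(27/7) since 7 mod 4 = 3, 27 mod 4 = 3; sign now +1
(27/7) = (6/7)   [reduce mod 7]
6 = 2^1·3; (2/7) = +1 since 7 mod 8 = 7, so (6/7) = (+1)^1·(3/7); sign now +1
reciprocity: (3/7) = -1·(7/3) since 3 mod 4 = 3, 7 mod 4 = 3; sign now -1
(7/3) = (1/3)   [reduce mod 3]
(1/3) = 1; final value = sign = -1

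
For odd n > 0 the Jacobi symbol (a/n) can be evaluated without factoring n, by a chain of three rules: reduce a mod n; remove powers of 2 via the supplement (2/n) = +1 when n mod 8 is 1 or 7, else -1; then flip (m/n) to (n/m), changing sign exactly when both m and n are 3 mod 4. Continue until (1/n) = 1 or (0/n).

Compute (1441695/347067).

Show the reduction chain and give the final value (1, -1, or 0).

0

(1441695/347067): 1441695 mod 347067 = 53427, so (1441695/347067) = (53427/347067)
flip (53427/347067) -> (347067/53427): both odd, 53427 mod 4 = 3, 347067 mod 4 = 3, so the flip contributes -1; sign now -1
(347067/53427): 347067 mod 53427 = 26505, so (347067/53427) = (26505/53427)
flip (26505/53427) -> (53427/26505): both odd, 26505 mod 4 = 1, 53427 mod 4 = 3, so the flip contributes +1; sign now -1
(53427/26505): 53427 mod 26505 = 417, so (53427/26505) = (417/26505)
flip (417/26505) -> (26505/417): both odd, 417 mod 4 = 1, 26505 mod 4 = 1, so the flip contributes +1; sign now -1
(26505/417): 26505 mod 417 = 234, so (26505/417) = (234/417)
factor out 2^1: 234 = 2^1·117; with 417 mod 8 = 1, (2/417) = +1; sign now -1; continue with (117/417)
flip (117/417) -> (417/117): both odd, 117 mod 4 = 1, 417 mod 4 = 1, so the flip contributes +1; sign now -1
(417/117): 417 mod 117 = 66, so (417/117) = (66/117)
factor out 2^1: 66 = 2^1·33; with 117 mod 8 = 5, (2/117) = -1; sign now +1; continue with (33/117)
flip (33/117) -> (117/33): both odd, 33 mod 4 = 1, 117 mod 4 = 1, so the flip contributes +1; sign now +1
(117/33): 117 mod 33 = 18, so (117/33) = (18/33)
factor out 2^1: 18 = 2^1·9; with 33 mod 8 = 1, (2/33) = +1; sign now +1; continue with (9/33)
flip (9/33) -> (33/9): both odd, 9 mod 4 = 1, 33 mod 4 = 1, so the flip contributes +1; sign now +1
(33/9): 33 mod 9 = 6, so (33/9) = (6/9)
factor out 2^1: 6 = 2^1·3; with 9 mod 8 = 1, (2/9) = +1; sign now +1; continue with (3/9)
flip (3/9) -> (9/3): both odd, 3 mod 4 = 3, 9 mod 4 = 1, so the flip contributes +1; sign now +1
(9/3): 9 mod 3 = 0, so (9/3) = (0/3)
reached (0/3); gcd(a, n) > 1, so (0/3) = 0 and the symbol is 0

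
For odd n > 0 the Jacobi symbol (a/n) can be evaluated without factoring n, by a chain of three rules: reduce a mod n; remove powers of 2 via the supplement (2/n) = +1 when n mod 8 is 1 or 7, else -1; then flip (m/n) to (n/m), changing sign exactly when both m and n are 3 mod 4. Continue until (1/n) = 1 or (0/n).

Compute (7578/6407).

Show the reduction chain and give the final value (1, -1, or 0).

(7578/6407) = (1171/6407)   [reduce mod 6407]
reciprocity: (1171/6407) = -1·(6407/1171) since 1171 mod 4 = 3, 6407 mod 4 = 3; sign now -1
(6407/1171) = (552/1171)   [reduce mod 1171]
552 = 2^3·69; (2/1171) = -1 since 1171 mod 8 = 3, so (552/1171) = (-1)^3·(69/1171); sign now +1
reciprocity: (69/1171) = +1·(1171/69) since 69 mod 4 = 1, 1171 mod 4 = 3; sign now +1
(1171/69) = (67/69)   [reduce mod 69]
reciprocity: (67/69) = +1·(69/67) since 67 mod 4 = 3, 69 mod 4 = 1; sign now +1
(69/67) = (2/67)   [reduce mod 67]
2 = 2^1·1; (2/67) = -1 since 67 mod 8 = 3, so (2/67) = (-1)^1·(1/67); sign now -1
(1/67) = 1; final value = sign = -1

-1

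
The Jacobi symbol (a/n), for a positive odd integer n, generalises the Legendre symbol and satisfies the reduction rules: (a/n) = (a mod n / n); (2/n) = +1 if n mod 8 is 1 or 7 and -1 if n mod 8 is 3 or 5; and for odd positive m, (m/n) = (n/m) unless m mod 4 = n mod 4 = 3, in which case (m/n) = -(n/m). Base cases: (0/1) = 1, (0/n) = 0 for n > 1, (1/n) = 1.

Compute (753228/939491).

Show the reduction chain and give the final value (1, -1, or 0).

0

factor out 2^2: 753228 = 2^2·188307; with 939491 mod 8 = 3, (2/939491) = -1; sign now +1; continue with (188307/939491)
flip (188307/939491) -> (939491/188307): both odd, 188307 mod 4 = 3, 939491 mod 4 = 3, so the flip contributes -1; sign now -1
(939491/188307): 939491 mod 188307 = 186263, so (939491/188307) = (186263/188307)
flip (186263/188307) -> (188307/186263): both odd, 186263 mod 4 = 3, 188307 mod 4 = 3, so the flip contributes -1; sign now +1
(188307/186263): 188307 mod 186263 = 2044, so (188307/186263) = (2044/186263)
factor out 2^2: 2044 = 2^2·511; with 186263 mod 8 = 7, (2/186263) = +1; sign now +1; continue with (511/186263)
flip (511/186263) -> (186263/511): both odd, 511 mod 4 = 3, 186263 mod 4 = 3, so the flip contributes -1; sign now -1
(186263/511): 186263 mod 511 = 259, so (186263/511) = (259/511)
flip (259/511) -> (511/259): both odd, 259 mod 4 = 3, 511 mod 4 = 3, so the flip contributes -1; sign now +1
(511/259): 511 mod 259 = 252, so (511/259) = (252/259)
factor out 2^2: 252 = 2^2·63; with 259 mod 8 = 3, (2/259) = -1; sign now +1; continue with (63/259)
flip (63/259) -> (259/63): both odd, 63 mod 4 = 3, 259 mod 4 = 3, so the flip contributes -1; sign now -1
(259/63): 259 mod 63 = 7, so (259/63) = (7/63)
flip (7/63) -> (63/7): both odd, 7 mod 4 = 3, 63 mod 4 = 3, so the flip contributes -1; sign now +1
(63/7): 63 mod 7 = 0, so (63/7) = (0/7)
reached (0/7); gcd(a, n) > 1, so (0/7) = 0 and the symbol is 0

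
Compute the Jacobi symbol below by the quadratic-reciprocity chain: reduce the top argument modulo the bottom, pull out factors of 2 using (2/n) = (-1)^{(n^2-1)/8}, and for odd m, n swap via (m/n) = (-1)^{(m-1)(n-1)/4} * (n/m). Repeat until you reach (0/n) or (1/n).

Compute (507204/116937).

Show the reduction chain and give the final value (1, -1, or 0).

(507204/116937) = (39456/116937)   [reduce mod 116937]
39456 = 2^5·1233; (2/116937) = +1 since 116937 mod 8 = 1, so (39456/116937) = (+1)^5·(1233/116937); sign now +1
reciprocity: (1233/116937) = +1·(116937/1233) since 1233 mod 4 = 1, 116937 mod 4 = 1; sign now +1
(116937/1233) = (1035/1233)   [reduce mod 1233]
reciprocity: (1035/1233) = +1·(1233/1035) since 1035 mod 4 = 3, 1233 mod 4 = 1; sign now +1
(1233/1035) = (198/1035)   [reduce mod 1035]
198 = 2^1·99; (2/1035) = -1 since 1035 mod 8 = 3, so (198/1035) = (-1)^1·(99/1035); sign now -1
reciprocity: (99/1035) = -1·(1035/99) since 99 mod 4 = 3, 1035 mod 4 = 3; sign now +1
(1035/99) = (45/99)   [reduce mod 99]
reciprocity: (45/99) = +1·(99/45) since 45 mod 4 = 1, 99 mod 4 = 3; sign now +1
(99/45) = (9/45)   [reduce mod 45]
reciprocity: (9/45) = +1·(45/9) since 9 mod 4 = 1, 45 mod 4 = 1; sign now +1
(45/9) = (0/9)   [reduce mod 9]
(0/9) = 0   [gcd(a, n) > 1]; final value = 0

0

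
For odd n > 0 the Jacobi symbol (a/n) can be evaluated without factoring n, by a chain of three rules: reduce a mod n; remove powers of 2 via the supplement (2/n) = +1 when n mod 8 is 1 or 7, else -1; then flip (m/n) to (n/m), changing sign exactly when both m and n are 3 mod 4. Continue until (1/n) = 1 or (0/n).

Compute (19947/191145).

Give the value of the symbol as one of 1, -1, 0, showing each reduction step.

reciprocity: (19947/191145) = +1·(191145/19947) since 19947 mod 4 = 3, 191145 mod 4 = 1; sign now +1
(191145/19947) = (11622/19947)   [reduce mod 19947]
11622 = 2^1·5811; (2/19947) = -1 since 19947 mod 8 = 3, so (11622/19947) = (-1)^1·(5811/19947); sign now -1
reciprocity: (5811/19947) = -1·(19947/5811) since 5811 mod 4 = 3, 19947 mod 4 = 3; sign now +1
(19947/5811) = (2514/5811)   [reduce mod 5811]
2514 = 2^1·1257; (2/5811) = -1 since 5811 mod 8 = 3, so (2514/5811) = (-1)^1·(1257/5811); sign now -1
reciprocity: (1257/5811) = +1·(5811/1257) since 1257 mod 4 = 1, 5811 mod 4 = 3; sign now -1
(5811/1257) = (783/1257)   [reduce mod 1257]
reciprocity: (783/1257) = +1·(1257/783) since 783 mod 4 = 3, 1257 mod 4 = 1; sign now -1
(1257/783) = (474/783)   [reduce mod 783]
474 = 2^1·237; (2/783) = +1 since 783 mod 8 = 7, so (474/783) = (+1)^1·(237/783); sign now -1
reciprocity: (237/783) = +1·(783/237) since 237 mod 4 = 1, 783 mod 4 = 3; sign now -1
(783/237) = (72/237)   [reduce mod 237]
72 = 2^3·9; (2/237) = -1 since 237 mod 8 = 5, so (72/237) = (-1)^3·(9/237); sign now +1
reciprocity: (9/237) = +1·(237/9) since 9 mod 4 = 1, 237 mod 4 = 1; sign now +1
(237/9) = (3/9)   [reduce mod 9]
reciprocity: (3/9) = +1·(9/3) since 3 mod 4 = 3, 9 mod 4 = 1; sign now +1
(9/3) = (0/3)   [reduce mod 3]
(0/3) = 0   [gcd(a, n) > 1]; final value = 0

0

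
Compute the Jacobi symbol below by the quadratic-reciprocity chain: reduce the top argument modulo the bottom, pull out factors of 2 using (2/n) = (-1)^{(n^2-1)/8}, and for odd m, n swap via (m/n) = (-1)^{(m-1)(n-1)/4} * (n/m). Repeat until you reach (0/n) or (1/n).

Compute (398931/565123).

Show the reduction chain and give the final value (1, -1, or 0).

flip (398931/565123) -> (565123/398931): both odd, 398931 mod 4 = 3, 565123 mod 4 = 3, so the flip contributes -1; sign now -1
(565123/398931): 565123 mod 398931 = 166192, so (565123/398931) = (166192/398931)
factor out 2^4: 166192 = 2^4·10387; with 398931 mod 8 = 3, (2/398931) = -1; sign now -1; continue with (10387/398931)
flip (10387/398931) -> (398931/10387): both odd, 10387 mod 4 = 3, 398931 mod 4 = 3, so the flip contributes -1; sign now +1
(398931/10387): 398931 mod 10387 = 4225, so (398931/10387) = (4225/10387)
flip (4225/10387) -> (10387/4225): both odd, 4225 mod 4 = 1, 10387 mod 4 = 3, so the flip contributes +1; sign now +1
(10387/4225): 10387 mod 4225 = 1937, so (10387/4225) = (1937/4225)
flip (1937/4225) -> (4225/1937): both odd, 1937 mod 4 = 1, 4225 mod 4 = 1, so the flip contributes +1; sign now +1
(4225/1937): 4225 mod 1937 = 351, so (4225/1937) = (351/1937)
flip (351/1937) -> (1937/351): both odd, 351 mod 4 = 3, 1937 mod 4 = 1, so the flip contributes +1; sign now +1
(1937/351): 1937 mod 351 = 182, so (1937/351) = (182/351)
factor out 2^1: 182 = 2^1·91; with 351 mod 8 = 7, (2/351) = +1; sign now +1; continue with (91/351)
flip (91/351) -> (351/91): both odd, 91 mod 4 = 3, 351 mod 4 = 3, so the flip contributes -1; sign now -1
(351/91): 351 mod 91 = 78, so (351/91) = (78/91)
factor out 2^1: 78 = 2^1·39; with 91 mod 8 = 3, (2/91) = -1; sign now +1; continue with (39/91)
flip (39/91) -> (91/39): both odd, 39 mod 4 = 3, 91 mod 4 = 3, so the flip contributes -1; sign now -1
(91/39): 91 mod 39 = 13, so (91/39) = (13/39)
flip (13/39) -> (39/13): both odd, 13 mod 4 = 1, 39 mod 4 = 3, so the flip contributes +1; sign now -1
(39/13): 39 mod 13 = 0, so (39/13) = (0/13)
reached (0/13); gcd(a, n) > 1, so (0/13) = 0 and the symbol is 0

0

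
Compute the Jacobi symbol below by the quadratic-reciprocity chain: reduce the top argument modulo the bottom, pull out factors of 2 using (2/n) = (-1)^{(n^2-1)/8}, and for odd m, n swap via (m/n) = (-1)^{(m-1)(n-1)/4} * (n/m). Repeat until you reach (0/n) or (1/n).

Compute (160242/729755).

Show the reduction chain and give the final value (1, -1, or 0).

factor out 2^1: 160242 = 2^1·80121; with 729755 mod 8 = 3, (2/729755) = -1; sign now -1; continue with (80121/729755)
flip (80121/729755) -> (729755/80121): both odd, 80121 mod 4 = 1, 729755 mod 4 = 3, so the flip contributes +1; sign now -1
(729755/80121): 729755 mod 80121 = 8666, so (729755/80121) = (8666/80121)
factor out 2^1: 8666 = 2^1·4333; with 80121 mod 8 = 1, (2/80121) = +1; sign now -1; continue with (4333/80121)
flip (4333/80121) -> (80121/4333): both odd, 4333 mod 4 = 1, 80121 mod 4 = 1, so the flip contributes +1; sign now -1
(80121/4333): 80121 mod 4333 = 2127, so (80121/4333) = (2127/4333)
flip (2127/4333) -> (4333/2127): both odd, 2127 mod 4 = 3, 4333 mod 4 = 1, so the flip contributes +1; sign now -1
(4333/2127): 4333 mod 2127 = 79, so (4333/2127) = (79/2127)
flip (79/2127) -> (2127/79): both odd, 79 mod 4 = 3, 2127 mod 4 = 3, so the flip contributes -1; sign now +1
(2127/79): 2127 mod 79 = 73, so (2127/79) = (73/79)
flip (73/79) -> (79/73): both odd, 73 mod 4 = 1, 79 mod 4 = 3, so the flip contributes +1; sign now +1
(79/73): 79 mod 73 = 6, so (79/73) = (6/73)
factor out 2^1: 6 = 2^1·3; with 73 mod 8 = 1, (2/73) = +1; sign now +1; continue with (3/73)
flip (3/73) -> (73/3): both odd, 3 mod 4 = 3, 73 mod 4 = 1, so the flip contributes +1; sign now +1
(73/3): 73 mod 3 = 1, so (73/3) = (1/3)
reached (1/3) = 1, so the symbol is +1

1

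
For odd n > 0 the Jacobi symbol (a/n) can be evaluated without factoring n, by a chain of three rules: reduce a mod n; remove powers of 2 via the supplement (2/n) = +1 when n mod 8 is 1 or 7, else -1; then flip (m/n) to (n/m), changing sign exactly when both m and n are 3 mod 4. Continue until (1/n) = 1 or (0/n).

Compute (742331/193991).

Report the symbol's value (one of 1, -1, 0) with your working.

0

(742331/193991): 742331 mod 193991 = 160358, so (742331/193991) = (160358/193991)
factor out 2^1: 160358 = 2^1·80179; with 193991 mod 8 = 7, (2/193991) = +1; sign now +1; continue with (80179/193991)
flip (80179/193991) -> (193991/80179): both odd, 80179 mod 4 = 3, 193991 mod 4 = 3, so the flip contributes -1; sign now -1
(193991/80179): 193991 mod 80179 = 33633, so (193991/80179) = (33633/80179)
flip (33633/80179) -> (80179/33633): both odd, 33633 mod 4 = 1, 80179 mod 4 = 3, so the flip contributes +1; sign now -1
(80179/33633): 80179 mod 33633 = 12913, so (80179/33633) = (12913/33633)
flip (12913/33633) -> (33633/12913): both odd, 12913 mod 4 = 1, 33633 mod 4 = 1, so the flip contributes +1; sign now -1
(33633/12913): 33633 mod 12913 = 7807, so (33633/12913) = (7807/12913)
flip (7807/12913) -> (12913/7807): both odd, 7807 mod 4 = 3, 12913 mod 4 = 1, so the flip contributes +1; sign now -1
(12913/7807): 12913 mod 7807 = 5106, so (12913/7807) = (5106/7807)
factor out 2^1: 5106 = 2^1·2553; with 7807 mod 8 = 7, (2/7807) = +1; sign now -1; continue with (2553/7807)
flip (2553/7807) -> (7807/2553): both odd, 2553 mod 4 = 1, 7807 mod 4 = 3, so the flip contributes +1; sign now -1
(7807/2553): 7807 mod 2553 = 148, so (7807/2553) = (148/2553)
factor out 2^2: 148 = 2^2·37; with 2553 mod 8 = 1, (2/2553) = +1; sign now -1; continue with (37/2553)
flip (37/2553) -> (2553/37): both odd, 37 mod 4 = 1, 2553 mod 4 = 1, so the flip contributes +1; sign now -1
(2553/37): 2553 mod 37 = 0, so (2553/37) = (0/37)
reached (0/37); gcd(a, n) > 1, so (0/37) = 0 and the symbol is 0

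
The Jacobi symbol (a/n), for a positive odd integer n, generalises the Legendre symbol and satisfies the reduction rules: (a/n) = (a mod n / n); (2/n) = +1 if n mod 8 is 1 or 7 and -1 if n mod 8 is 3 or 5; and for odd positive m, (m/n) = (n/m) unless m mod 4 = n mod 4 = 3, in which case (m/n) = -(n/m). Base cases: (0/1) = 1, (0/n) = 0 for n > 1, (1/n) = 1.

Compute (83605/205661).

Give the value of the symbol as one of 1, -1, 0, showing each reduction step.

1

flip (83605/205661) -> (205661/83605): both odd, 83605 mod 4 = 1, 205661 mod 4 = 1, so the flip contributes +1; sign now +1
(205661/83605): 205661 mod 83605 = 38451, so (205661/83605) = (38451/83605)
flip (38451/83605) -> (83605/38451): both odd, 38451 mod 4 = 3, 83605 mod 4 = 1, so the flip contributes +1; sign now +1
(83605/38451): 83605 mod 38451 = 6703, so (83605/38451) = (6703/38451)
flip (6703/38451) -> (38451/6703): both odd, 6703 mod 4 = 3, 38451 mod 4 = 3, so the flip contributes -1; sign now -1
(38451/6703): 38451 mod 6703 = 4936, so (38451/6703) = (4936/6703)
factor out 2^3: 4936 = 2^3·617; with 6703 mod 8 = 7, (2/6703) = +1; sign now -1; continue with (617/6703)
flip (617/6703) -> (6703/617): both odd, 617 mod 4 = 1, 6703 mod 4 = 3, so the flip contributes +1; sign now -1
(6703/617): 6703 mod 617 = 533, so (6703/617) = (533/617)
flip (533/617) -> (617/533): both odd, 533 mod 4 = 1, 617 mod 4 = 1, so the flip contributes +1; sign now -1
(617/533): 617 mod 533 = 84, so (617/533) = (84/533)
factor out 2^2: 84 = 2^2·21; with 533 mod 8 = 5, (2/533) = -1; sign now -1; continue with (21/533)
flip (21/533) -> (533/21): both odd, 21 mod 4 = 1, 533 mod 4 = 1, so the flip contributes +1; sign now -1
(533/21): 533 mod 21 = 8, so (533/21) = (8/21)
factor out 2^3: 8 = 2^3·1; with 21 mod 8 = 5, (2/21) = -1; sign now +1; continue with (1/21)
reached (1/21) = 1, so the symbol is +1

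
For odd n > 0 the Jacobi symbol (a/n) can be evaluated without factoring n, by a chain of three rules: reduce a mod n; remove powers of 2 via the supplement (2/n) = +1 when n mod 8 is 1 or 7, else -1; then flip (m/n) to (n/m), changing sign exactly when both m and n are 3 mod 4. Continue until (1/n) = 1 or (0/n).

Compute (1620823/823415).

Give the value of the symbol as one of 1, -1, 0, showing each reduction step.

1

(1620823/823415) = (797408/823415)   [reduce mod 823415]
797408 = 2^5·24919; (2/823415) = +1 since 823415 mod 8 = 7, so (797408/823415) = (+1)^5·(24919/823415); sign now +1
reciprocity: (24919/823415) = -1·(823415/24919) since 24919 mod 4 = 3, 823415 mod 4 = 3; sign now -1
(823415/24919) = (1088/24919)   [reduce mod 24919]
1088 = 2^6·17; (2/24919) = +1 since 24919 mod 8 = 7, so (1088/24919) = (+1)^6·(17/24919); sign now -1
reciprocity: (17/24919) = +1·(24919/17) since 17 mod 4 = 1, 24919 mod 4 = 3; sign now -1
(24919/17) = (14/17)   [reduce mod 17]
14 = 2^1·7; (2/17) = +1 since 17 mod 8 = 1, so (14/17) = (+1)^1·(7/17); sign now -1
reciprocity: (7/17) = +1·(17/7) since 7 mod 4 = 3, 17 mod 4 = 1; sign now -1
(17/7) = (3/7)   [reduce mod 7]
reciprocity: (3/7) = -1·(7/3) since 3 mod 4 = 3, 7 mod 4 = 3; sign now +1
(7/3) = (1/3)   [reduce mod 3]
(1/3) = 1; final value = sign = +1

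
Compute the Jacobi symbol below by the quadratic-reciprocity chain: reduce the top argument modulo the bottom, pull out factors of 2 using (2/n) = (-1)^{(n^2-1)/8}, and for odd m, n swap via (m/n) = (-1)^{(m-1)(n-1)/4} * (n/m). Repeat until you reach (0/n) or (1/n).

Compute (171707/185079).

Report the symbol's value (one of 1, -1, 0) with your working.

-1

reciprocity: (171707/185079) = -1·(185079/171707) since 171707 mod 4 = 3, 185079 mod 4 = 3; sign now -1
(185079/171707) = (13372/171707)   [reduce mod 171707]
13372 = 2^2·3343; (2/171707) = -1 since 171707 mod 8 = 3, so (13372/171707) = (-1)^2·(3343/171707); sign now -1
reciprocity: (3343/171707) = -1·(171707/3343) since 3343 mod 4 = 3, 171707 mod 4 = 3; sign now +1
(171707/3343) = (1214/3343)   [reduce mod 3343]
1214 = 2^1·607; (2/3343) = +1 since 3343 mod 8 = 7, so (1214/3343) = (+1)^1·(607/3343); sign now +1
reciprocity: (607/3343) = -1·(3343/607) since 607 mod 4 = 3, 3343 mod 4 = 3; sign now -1
(3343/607) = (308/607)   [reduce mod 607]
308 = 2^2·77; (2/607) = +1 since 607 mod 8 = 7, so (308/607) = (+1)^2·(77/607); sign now -1
reciprocity: (77/607) = +1·(607/77) since 77 mod 4 = 1, 607 mod 4 = 3; sign now -1
(607/77) = (68/77)   [reduce mod 77]
68 = 2^2·17; (2/77) = -1 since 77 mod 8 = 5, so (68/77) = (-1)^2·(17/77); sign now -1
reciprocity: (17/77) = +1·(77/17) since 17 mod 4 = 1, 77 mod 4 = 1; sign now -1
(77/17) = (9/17)   [reduce mod 17]
reciprocity: (9/17) = +1·(17/9) since 9 mod 4 = 1, 17 mod 4 = 1; sign now -1
(17/9) = (8/9)   [reduce mod 9]
8 = 2^3·1; (2/9) = +1 since 9 mod 8 = 1, so (8/9) = (+1)^3·(1/9); sign now -1
(1/9) = 1; final value = sign = -1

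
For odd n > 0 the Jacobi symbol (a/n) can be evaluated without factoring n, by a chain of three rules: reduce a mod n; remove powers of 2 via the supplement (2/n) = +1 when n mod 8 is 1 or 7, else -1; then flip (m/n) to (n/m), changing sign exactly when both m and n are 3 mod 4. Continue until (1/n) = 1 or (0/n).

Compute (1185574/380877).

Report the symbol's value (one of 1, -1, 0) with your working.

-1

(1185574/380877) = (42943/380877)   [reduce mod 380877]
reciprocity: (42943/380877) = +1·(380877/42943) since 42943 mod 4 = 3, 380877 mod 4 = 1; sign now +1
(380877/42943) = (37333/42943)   [reduce mod 42943]
reciprocity: (37333/42943) = +1·(42943/37333) since 37333 mod 4 = 1, 42943 mod 4 = 3; sign now +1
(42943/37333) = (5610/37333)   [reduce mod 37333]
5610 = 2^1·2805; (2/37333) = -1 since 37333 mod 8 = 5, so (5610/37333) = (-1)^1·(2805/37333); sign now -1
reciprocity: (2805/37333) = +1·(37333/2805) since 2805 mod 4 = 1, 37333 mod 4 = 1; sign now -1
(37333/2805) = (868/2805)   [reduce mod 2805]
868 = 2^2·217; (2/2805) = -1 since 2805 mod 8 = 5, so (868/2805) = (-1)^2·(217/2805); sign now -1
reciprocity: (217/2805) = +1·(2805/217) since 217 mod 4 = 1, 2805 mod 4 = 1; sign now -1
(2805/217) = (201/217)   [reduce mod 217]
reciprocity: (201/217) = +1·(217/201) since 201 mod 4 = 1, 217 mod 4 = 1; sign now -1
(217/201) = (16/201)   [reduce mod 201]
16 = 2^4·1; (2/201) = +1 since 201 mod 8 = 1, so (16/201) = (+1)^4·(1/201); sign now -1
(1/201) = 1; final value = sign = -1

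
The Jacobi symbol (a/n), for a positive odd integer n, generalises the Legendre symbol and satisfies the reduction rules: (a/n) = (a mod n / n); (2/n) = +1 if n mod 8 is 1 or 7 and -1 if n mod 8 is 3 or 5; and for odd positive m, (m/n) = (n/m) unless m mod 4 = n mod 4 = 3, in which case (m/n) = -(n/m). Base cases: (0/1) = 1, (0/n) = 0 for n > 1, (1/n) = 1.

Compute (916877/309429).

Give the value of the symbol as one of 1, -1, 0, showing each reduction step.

-1

(916877/309429): 916877 mod 309429 = 298019, so (916877/309429) = (298019/309429)
flip (298019/309429) -> (309429/298019): both odd, 298019 mod 4 = 3, 309429 mod 4 = 1, so the flip contributes +1; sign now +1
(309429/298019): 309429 mod 298019 = 11410, so (309429/298019) = (11410/298019)
factor out 2^1: 11410 = 2^1·5705; with 298019 mod 8 = 3, (2/298019) = -1; sign now -1; continue with (5705/298019)
flip (5705/298019) -> (298019/5705): both odd, 5705 mod 4 = 1, 298019 mod 4 = 3, so the flip contributes +1; sign now -1
(298019/5705): 298019 mod 5705 = 1359, so (298019/5705) = (1359/5705)
flip (1359/5705) -> (5705/1359): both odd, 1359 mod 4 = 3, 5705 mod 4 = 1, so the flip contributes +1; sign now -1
(5705/1359): 5705 mod 1359 = 269, so (5705/1359) = (269/1359)
flip (269/1359) -> (1359/269): both odd, 269 mod 4 = 1, 1359 mod 4 = 3, so the flip contributes +1; sign now -1
(1359/269): 1359 mod 269 = 14, so (1359/269) = (14/269)
factor out 2^1: 14 = 2^1·7; with 269 mod 8 = 5, (2/269) = -1; sign now +1; continue with (7/269)
flip (7/269) -> (269/7): both odd, 7 mod 4 = 3, 269 mod 4 = 1, so the flip contributes +1; sign now +1
(269/7): 269 mod 7 = 3, so (269/7) = (3/7)
flip (3/7) -> (7/3): both odd, 3 mod 4 = 3, 7 mod 4 = 3, so the flip contributes -1; sign now -1
(7/3): 7 mod 3 = 1, so (7/3) = (1/3)
reached (1/3) = 1, so the symbol is -1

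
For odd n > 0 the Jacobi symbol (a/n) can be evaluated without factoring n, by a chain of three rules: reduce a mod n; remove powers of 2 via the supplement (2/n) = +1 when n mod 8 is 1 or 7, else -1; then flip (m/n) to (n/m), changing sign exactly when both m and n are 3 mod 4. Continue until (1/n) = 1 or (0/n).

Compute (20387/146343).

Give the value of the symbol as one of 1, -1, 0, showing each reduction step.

1

flip (20387/146343) -> (146343/20387): both odd, 20387 mod 4 = 3, 146343 mod 4 = 3, so the flip contributes -1; sign now -1
(146343/20387): 146343 mod 20387 = 3634, so (146343/20387) = (3634/20387)
factor out 2^1: 3634 = 2^1·1817; with 20387 mod 8 = 3, (2/20387) = -1; sign now +1; continue with (1817/20387)
flip (1817/20387) -> (20387/1817): both odd, 1817 mod 4 = 1, 20387 mod 4 = 3, so the flip contributes +1; sign now +1
(20387/1817): 20387 mod 1817 = 400, so (20387/1817) = (400/1817)
factor out 2^4: 400 = 2^4·25; with 1817 mod 8 = 1, (2/1817) = +1; sign now +1; continue with (25/1817)
flip (25/1817) -> (1817/25): both odd, 25 mod 4 = 1, 1817 mod 4 = 1, so the flip contributes +1; sign now +1
(1817/25): 1817 mod 25 = 17, so (1817/25) = (17/25)
flip (17/25) -> (25/17): both odd, 17 mod 4 = 1, 25 mod 4 = 1, so the flip contributes +1; sign now +1
(25/17): 25 mod 17 = 8, so (25/17) = (8/17)
factor out 2^3: 8 = 2^3·1; with 17 mod 8 = 1, (2/17) = +1; sign now +1; continue with (1/17)
reached (1/17) = 1, so the symbol is +1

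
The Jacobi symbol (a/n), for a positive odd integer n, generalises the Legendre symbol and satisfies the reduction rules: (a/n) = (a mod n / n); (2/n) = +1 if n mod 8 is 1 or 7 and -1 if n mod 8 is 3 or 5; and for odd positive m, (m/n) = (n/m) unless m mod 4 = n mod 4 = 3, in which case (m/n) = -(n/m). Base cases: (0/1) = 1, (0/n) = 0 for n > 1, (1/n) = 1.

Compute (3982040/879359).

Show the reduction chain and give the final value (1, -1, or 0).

(3982040/879359): 3982040 mod 879359 = 464604, so (3982040/879359) = (464604/879359)
factor out 2^2: 464604 = 2^2·116151; with 879359 mod 8 = 7, (2/879359) = +1; sign now +1; continue with (116151/879359)
flip (116151/879359) -> (879359/116151): both odd, 116151 mod 4 = 3, 879359 mod 4 = 3, so the flip contributes -1; sign now -1
(879359/116151): 879359 mod 116151 = 66302, so (879359/116151) = (66302/116151)
factor out 2^1: 66302 = 2^1·33151; with 116151 mod 8 = 7, (2/116151) = +1; sign now -1; continue with (33151/116151)
flip (33151/116151) -> (116151/33151): both odd, 33151 mod 4 = 3, 116151 mod 4 = 3, so the flip contributes -1; sign now +1
(116151/33151): 116151 mod 33151 = 16698, so (116151/33151) = (16698/33151)
factor out 2^1: 16698 = 2^1·8349; with 33151 mod 8 = 7, (2/33151) = +1; sign now +1; continue with (8349/33151)
flip (8349/33151) -> (33151/8349): both odd, 8349 mod 4 = 1, 33151 mod 4 = 3, so the flip contributes +1; sign now +1
(33151/8349): 33151 mod 8349 = 8104, so (33151/8349) = (8104/8349)
factor out 2^3: 8104 = 2^3·1013; with 8349 mod 8 = 5, (2/8349) = -1; sign now -1; continue with (1013/8349)
flip (1013/8349) -> (8349/1013): both odd, 1013 mod 4 = 1, 8349 mod 4 = 1, so the flip contributes +1; sign now -1
(8349/1013): 8349 mod 1013 = 245, so (8349/1013) = (245/1013)
flip (245/1013) -> (1013/245): both odd, 245 mod 4 = 1, 1013 mod 4 = 1, so the flip contributes +1; sign now -1
(1013/245): 1013 mod 245 = 33, so (1013/245) = (33/245)
flip (33/245) -> (245/33): both odd, 33 mod 4 = 1, 245 mod 4 = 1, so the flip contributes +1; sign now -1
(245/33): 245 mod 33 = 14, so (245/33) = (14/33)
factor out 2^1: 14 = 2^1·7; with 33 mod 8 = 1, (2/33) = +1; sign now -1; continue with (7/33)
flip (7/33) -> (33/7): both odd, 7 mod 4 = 3, 33 mod 4 = 1, so the flip contributes +1; sign now -1
(33/7): 33 mod 7 = 5, so (33/7) = (5/7)
flip (5/7) -> (7/5): both odd, 5 mod 4 = 1, 7 mod 4 = 3, so the flip contributes +1; sign now -1
(7/5): 7 mod 5 = 2, so (7/5) = (2/5)
factor out 2^1: 2 = 2^1·1; with 5 mod 8 = 5, (2/5) = -1; sign now +1; continue with (1/5)
reached (1/5) = 1, so the symbol is +1

1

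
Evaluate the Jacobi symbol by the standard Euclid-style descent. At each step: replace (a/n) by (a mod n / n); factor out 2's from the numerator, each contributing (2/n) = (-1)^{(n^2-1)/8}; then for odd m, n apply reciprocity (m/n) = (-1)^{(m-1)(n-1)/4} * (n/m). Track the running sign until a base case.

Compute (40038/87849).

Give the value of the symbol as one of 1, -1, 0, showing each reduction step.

factor out 2^1: 40038 = 2^1·20019; with 87849 mod 8 = 1, (2/87849) = +1; sign now +1; continue with (20019/87849)
flip (20019/87849) -> (87849/20019): both odd, 20019 mod 4 = 3, 87849 mod 4 = 1, so the flip contributes +1; sign now +1
(87849/20019): 87849 mod 20019 = 7773, so (87849/20019) = (7773/20019)
flip (7773/20019) -> (20019/7773): both odd, 7773 mod 4 = 1, 20019 mod 4 = 3, so the flip contributes +1; sign now +1
(20019/7773): 20019 mod 7773 = 4473, so (20019/7773) = (4473/7773)
flip (4473/7773) -> (7773/4473): both odd, 4473 mod 4 = 1, 7773 mod 4 = 1, so the flip contributes +1; sign now +1
(7773/4473): 7773 mod 4473 = 3300, so (7773/4473) = (3300/4473)
factor out 2^2: 3300 = 2^2·825; with 4473 mod 8 = 1, (2/4473) = +1; sign now +1; continue with (825/4473)
flip (825/4473) -> (4473/825): both odd, 825 mod 4 = 1, 4473 mod 4 = 1, so the flip contributes +1; sign now +1
(4473/825): 4473 mod 825 = 348, so (4473/825) = (348/825)
factor out 2^2: 348 = 2^2·87; with 825 mod 8 = 1, (2/825) = +1; sign now +1; continue with (87/825)
flip (87/825) -> (825/87): both odd, 87 mod 4 = 3, 825 mod 4 = 1, so the flip contributes +1; sign now +1
(825/87): 825 mod 87 = 42, so (825/87) = (42/87)
factor out 2^1: 42 = 2^1·21; with 87 mod 8 = 7, (2/87) = +1; sign now +1; continue with (21/87)
flip (21/87) -> (87/21): both odd, 21 mod 4 = 1, 87 mod 4 = 3, so the flip contributes +1; sign now +1
(87/21): 87 mod 21 = 3, so (87/21) = (3/21)
flip (3/21) -> (21/3): both odd, 3 mod 4 = 3, 21 mod 4 = 1, so the flip contributes +1; sign now +1
(21/3): 21 mod 3 = 0, so (21/3) = (0/3)
reached (0/3); gcd(a, n) > 1, so (0/3) = 0 and the symbol is 0

0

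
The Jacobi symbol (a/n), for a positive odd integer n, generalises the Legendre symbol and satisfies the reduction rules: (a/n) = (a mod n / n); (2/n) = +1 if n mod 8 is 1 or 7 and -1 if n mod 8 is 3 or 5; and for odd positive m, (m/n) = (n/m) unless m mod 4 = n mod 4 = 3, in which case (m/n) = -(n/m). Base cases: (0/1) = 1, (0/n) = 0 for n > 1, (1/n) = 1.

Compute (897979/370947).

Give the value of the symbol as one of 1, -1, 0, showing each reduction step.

(897979/370947): 897979 mod 370947 = 156085, so (897979/370947) = (156085/370947)
flip (156085/370947) -> (370947/156085): both odd, 156085 mod 4 = 1, 370947 mod 4 = 3, so the flip contributes +1; sign now +1
(370947/156085): 370947 mod 156085 = 58777, so (370947/156085) = (58777/156085)
flip (58777/156085) -> (156085/58777): both odd, 58777 mod 4 = 1, 156085 mod 4 = 1, so the flip contributes +1; sign now +1
(156085/58777): 156085 mod 58777 = 38531, so (156085/58777) = (38531/58777)
flip (38531/58777) -> (58777/38531): both odd, 38531 mod 4 = 3, 58777 mod 4 = 1, so the flip contributes +1; sign now +1
(58777/38531): 58777 mod 38531 = 20246, so (58777/38531) = (20246/38531)
factor out 2^1: 20246 = 2^1·10123; with 38531 mod 8 = 3, (2/38531) = -1; sign now -1; continue with (10123/38531)
flip (10123/38531) -> (38531/10123): both odd, 10123 mod 4 = 3, 38531 mod 4 = 3, so the flip contributes -1; sign now +1
(38531/10123): 38531 mod 10123 = 8162, so (38531/10123) = (8162/10123)
factor out 2^1: 8162 = 2^1·4081; with 10123 mod 8 = 3, (2/10123) = -1; sign now -1; continue with (4081/10123)
flip (4081/10123) -> (10123/4081): both odd, 4081 mod 4 = 1, 10123 mod 4 = 3, so the flip contributes +1; sign now -1
(10123/4081): 10123 mod 4081 = 1961, so (10123/4081) = (1961/4081)
flip (1961/4081) -> (4081/1961): both odd, 1961 mod 4 = 1, 4081 mod 4 = 1, so the flip contributes +1; sign now -1
(4081/1961): 4081 mod 1961 = 159, so (4081/1961) = (159/1961)
flip (159/1961) -> (1961/159): both odd, 159 mod 4 = 3, 1961 mod 4 = 1, so the flip contributes +1; sign now -1
(1961/159): 1961 mod 159 = 53, so (1961/159) = (53/159)
flip (53/159) -> (159/53): both odd, 53 mod 4 = 1, 159 mod 4 = 3, so the flip contributes +1; sign now -1
(159/53): 159 mod 53 = 0, so (159/53) = (0/53)
reached (0/53); gcd(a, n) > 1, so (0/53) = 0 and the symbol is 0

0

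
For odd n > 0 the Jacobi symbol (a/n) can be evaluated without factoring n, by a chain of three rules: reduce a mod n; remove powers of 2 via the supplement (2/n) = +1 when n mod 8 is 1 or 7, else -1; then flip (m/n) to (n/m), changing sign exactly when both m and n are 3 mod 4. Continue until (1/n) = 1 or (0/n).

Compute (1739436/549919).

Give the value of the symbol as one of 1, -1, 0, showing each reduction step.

1

(1739436/549919): 1739436 mod 549919 = 89679, so (1739436/549919) = (89679/549919)
flip (89679/549919) -> (549919/89679): both odd, 89679 mod 4 = 3, 549919 mod 4 = 3, so the flip contributes -1; sign now -1
(549919/89679): 549919 mod 89679 = 11845, so (549919/89679) = (11845/89679)
flip (11845/89679) -> (89679/11845): both odd, 11845 mod 4 = 1, 89679 mod 4 = 3, so the flip contributes +1; sign now -1
(89679/11845): 89679 mod 11845 = 6764, so (89679/11845) = (6764/11845)
factor out 2^2: 6764 = 2^2·1691; with 11845 mod 8 = 5, (2/11845) = -1; sign now -1; continue with (1691/11845)
flip (1691/11845) -> (11845/1691): both odd, 1691 mod 4 = 3, 11845 mod 4 = 1, so the flip contributes +1; sign now -1
(11845/1691): 11845 mod 1691 = 8, so (11845/1691) = (8/1691)
factor out 2^3: 8 = 2^3·1; with 1691 mod 8 = 3, (2/1691) = -1; sign now +1; continue with (1/1691)
reached (1/1691) = 1, so the symbol is +1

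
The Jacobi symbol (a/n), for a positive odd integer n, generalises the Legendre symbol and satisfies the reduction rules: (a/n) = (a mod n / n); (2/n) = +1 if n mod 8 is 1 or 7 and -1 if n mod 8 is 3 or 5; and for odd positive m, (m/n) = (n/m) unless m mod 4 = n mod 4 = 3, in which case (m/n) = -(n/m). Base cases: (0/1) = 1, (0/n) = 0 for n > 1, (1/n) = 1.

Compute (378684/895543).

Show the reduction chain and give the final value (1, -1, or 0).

factor out 2^2: 378684 = 2^2·94671; with 895543 mod 8 = 7, (2/895543) = +1; sign now +1; continue with (94671/895543)
flip (94671/895543) -> (895543/94671): both odd, 94671 mod 4 = 3, 895543 mod 4 = 3, so the flip contributes -1; sign now -1
(895543/94671): 895543 mod 94671 = 43504, so (895543/94671) = (43504/94671)
factor out 2^4: 43504 = 2^4·2719; with 94671 mod 8 = 7, (2/94671) = +1; sign now -1; continue with (2719/94671)
flip (2719/94671) -> (94671/2719): both odd, 2719 mod 4 = 3, 94671 mod 4 = 3, so the flip contributes -1; sign now +1
(94671/2719): 94671 mod 2719 = 2225, so (94671/2719) = (2225/2719)
flip (2225/2719) -> (2719/2225): both odd, 2225 mod 4 = 1, 2719 mod 4 = 3, so the flip contributes +1; sign now +1
(2719/2225): 2719 mod 2225 = 494, so (2719/2225) = (494/2225)
factor out 2^1: 494 = 2^1·247; with 2225 mod 8 = 1, (2/2225) = +1; sign now +1; continue with (247/2225)
flip (247/2225) -> (2225/247): both odd, 247 mod 4 = 3, 2225 mod 4 = 1, so the flip contributes +1; sign now +1
(2225/247): 2225 mod 247 = 2, so (2225/247) = (2/247)
factor out 2^1: 2 = 2^1·1; with 247 mod 8 = 7, (2/247) = +1; sign now +1; continue with (1/247)
reached (1/247) = 1, so the symbol is +1

1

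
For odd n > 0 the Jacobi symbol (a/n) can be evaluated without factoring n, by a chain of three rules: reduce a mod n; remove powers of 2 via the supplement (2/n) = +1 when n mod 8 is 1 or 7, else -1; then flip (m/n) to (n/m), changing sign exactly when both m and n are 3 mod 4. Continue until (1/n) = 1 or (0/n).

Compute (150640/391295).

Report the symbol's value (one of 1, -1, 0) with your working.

0

150640 = 2^4·9415; (2/391295) = +1 since 391295 mod 8 = 7, so (150640/391295) = (+1)^4·(9415/391295); sign now +1
reciprocity: (9415/391295) = -1·(391295/9415) since 9415 mod 4 = 3, 391295 mod 4 = 3; sign now -1
(391295/9415) = (5280/9415)   [reduce mod 9415]
5280 = 2^5·165; (2/9415) = +1 since 9415 mod 8 = 7, so (5280/9415) = (+1)^5·(165/9415); sign now -1
reciprocity: (165/9415) = +1·(9415/165) since 165 mod 4 = 1, 9415 mod 4 = 3; sign now -1
(9415/165) = (10/165)   [reduce mod 165]
10 = 2^1·5; (2/165) = -1 since 165 mod 8 = 5, so (10/165) = (-1)^1·(5/165); sign now +1
reciprocity: (5/165) = +1·(165/5) since 5 mod 4 = 1, 165 mod 4 = 1; sign now +1
(165/5) = (0/5)   [reduce mod 5]
(0/5) = 0   [gcd(a, n) > 1]; final value = 0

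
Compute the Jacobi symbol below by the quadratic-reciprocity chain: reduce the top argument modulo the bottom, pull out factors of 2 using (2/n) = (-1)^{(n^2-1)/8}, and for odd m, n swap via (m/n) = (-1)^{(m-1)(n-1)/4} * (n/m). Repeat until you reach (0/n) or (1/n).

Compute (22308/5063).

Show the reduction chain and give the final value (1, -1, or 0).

(22308/5063): 22308 mod 5063 = 2056, so (22308/5063) = (2056/5063)
factor out 2^3: 2056 = 2^3·257; with 5063 mod 8 = 7, (2/5063) = +1; sign now +1; continue with (257/5063)
flip (257/5063) -> (5063/257): both odd, 257 mod 4 = 1, 5063 mod 4 = 3, so the flip contributes +1; sign now +1
(5063/257): 5063 mod 257 = 180, so (5063/257) = (180/257)
factor out 2^2: 180 = 2^2·45; with 257 mod 8 = 1, (2/257) = +1; sign now +1; continue with (45/257)
flip (45/257) -> (257/45): both odd, 45 mod 4 = 1, 257 mod 4 = 1, so the flip contributes +1; sign now +1
(257/45): 257 mod 45 = 32, so (257/45) = (32/45)
factor out 2^5: 32 = 2^5·1; with 45 mod 8 = 5, (2/45) = -1; sign now -1; continue with (1/45)
reached (1/45) = 1, so the symbol is -1

-1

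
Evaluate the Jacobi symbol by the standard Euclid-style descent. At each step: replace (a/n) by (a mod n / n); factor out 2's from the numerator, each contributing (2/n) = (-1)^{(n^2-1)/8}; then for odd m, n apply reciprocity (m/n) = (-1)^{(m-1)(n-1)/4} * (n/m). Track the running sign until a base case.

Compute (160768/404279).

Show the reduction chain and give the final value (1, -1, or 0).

1

factor out 2^10: 160768 = 2^10·157; with 404279 mod 8 = 7, (2/404279) = +1; sign now +1; continue with (157/404279)
flip (157/404279) -> (404279/157): both odd, 157 mod 4 = 1, 404279 mod 4 = 3, so the flip contributes +1; sign now +1
(404279/157): 404279 mod 157 = 4, so (404279/157) = (4/157)
factor out 2^2: 4 = 2^2·1; with 157 mod 8 = 5, (2/157) = -1; sign now +1; continue with (1/157)
reached (1/157) = 1, so the symbol is +1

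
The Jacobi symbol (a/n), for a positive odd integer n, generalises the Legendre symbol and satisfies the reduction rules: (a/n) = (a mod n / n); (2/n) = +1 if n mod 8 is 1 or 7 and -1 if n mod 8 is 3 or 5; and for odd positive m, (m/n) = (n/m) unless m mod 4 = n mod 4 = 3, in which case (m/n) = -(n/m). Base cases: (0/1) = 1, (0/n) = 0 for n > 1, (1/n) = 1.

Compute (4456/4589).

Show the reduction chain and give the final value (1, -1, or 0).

4456 = 2^3·557; (2/4589) = -1 since 4589 mod 8 = 5, so (4456/4589) = (-1)^3·(557/4589); sign now -1
reciprocity: (557/4589) = +1·(4589/557) since 557 mod 4 = 1, 4589 mod 4 = 1; sign now -1
(4589/557) = (133/557)   [reduce mod 557]
reciprocity: (133/557) = +1·(557/133) since 133 mod 4 = 1, 557 mod 4 = 1; sign now -1
(557/133) = (25/133)   [reduce mod 133]
reciprocity: (25/133) = +1·(133/25) since 25 mod 4 = 1, 133 mod 4 = 1; sign now -1
(133/25) = (8/25)   [reduce mod 25]
8 = 2^3·1; (2/25) = +1 since 25 mod 8 = 1, so (8/25) = (+1)^3·(1/25); sign now -1
(1/25) = 1; final value = sign = -1

-1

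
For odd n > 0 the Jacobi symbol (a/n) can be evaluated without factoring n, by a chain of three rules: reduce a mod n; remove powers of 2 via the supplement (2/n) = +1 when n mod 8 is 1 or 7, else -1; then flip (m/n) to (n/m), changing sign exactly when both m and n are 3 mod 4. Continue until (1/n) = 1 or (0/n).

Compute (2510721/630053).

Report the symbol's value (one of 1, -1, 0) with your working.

1

(2510721/630053): 2510721 mod 630053 = 620562, so (2510721/630053) = (620562/630053)
factor out 2^1: 620562 = 2^1·310281; with 630053 mod 8 = 5, (2/630053) = -1; sign now -1; continue with (310281/630053)
flip (310281/630053) -> (630053/310281): both odd, 310281 mod 4 = 1, 630053 mod 4 = 1, so the flip contributes +1; sign now -1
(630053/310281): 630053 mod 310281 = 9491, so (630053/310281) = (9491/310281)
flip (9491/310281) -> (310281/9491): both odd, 9491 mod 4 = 3, 310281 mod 4 = 1, so the flip contributes +1; sign now -1
(310281/9491): 310281 mod 9491 = 6569, so (310281/9491) = (6569/9491)
flip (6569/9491) -> (9491/6569): both odd, 6569 mod 4 = 1, 9491 mod 4 = 3, so the flip contributes +1; sign now -1
(9491/6569): 9491 mod 6569 = 2922, so (9491/6569) = (2922/6569)
factor out 2^1: 2922 = 2^1·1461; with 6569 mod 8 = 1, (2/6569) = +1; sign now -1; continue with (1461/6569)
flip (1461/6569) -> (6569/1461): both odd, 1461 mod 4 = 1, 6569 mod 4 = 1, so the flip contributes +1; sign now -1
(6569/1461): 6569 mod 1461 = 725, so (6569/1461) = (725/1461)
flip (725/1461) -> (1461/725): both odd, 725 mod 4 = 1, 1461 mod 4 = 1, so the flip contributes +1; sign now -1
(1461/725): 1461 mod 725 = 11, so (1461/725) = (11/725)
flip (11/725) -> (725/11): both odd, 11 mod 4 = 3, 725 mod 4 = 1, so the flip contributes +1; sign now -1
(725/11): 725 mod 11 = 10, so (725/11) = (10/11)
factor out 2^1: 10 = 2^1·5; with 11 mod 8 = 3, (2/11) = -1; sign now +1; continue with (5/11)
flip (5/11) -> (11/5): both odd, 5 mod 4 = 1, 11 mod 4 = 3, so the flip contributes +1; sign now +1
(11/5): 11 mod 5 = 1, so (11/5) = (1/5)
reached (1/5) = 1, so the symbol is +1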